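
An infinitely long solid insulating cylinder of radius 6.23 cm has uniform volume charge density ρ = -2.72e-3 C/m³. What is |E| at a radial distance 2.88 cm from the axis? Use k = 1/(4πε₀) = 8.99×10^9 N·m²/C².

|E| ≈ 4.42×10^6 N/C

Choose a coaxial cylinder of radius r = 2.88 cm (arbitrary length L) as the Gaussian surface (r < R).
Enclosed charge per unit length: λ_enc = ρ·πr² = (-2.72×10^-3)π(0.0288)² = -7.088×10^-6 C/m.
By Gauss's law (flux through the curved wall only), E·2πrL = λ_enc L/ε₀.
E = 2k|λ_enc|/r = 2(8.99×10^9)(7.088e-6)/(0.0288) = 4.42×10^6 N/C.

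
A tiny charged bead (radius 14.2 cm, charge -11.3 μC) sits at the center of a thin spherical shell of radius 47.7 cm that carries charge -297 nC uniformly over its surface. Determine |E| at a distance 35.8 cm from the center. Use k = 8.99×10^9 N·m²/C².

By spherical symmetry E is radial; choose a Gaussian sphere of radius r = 35.8 cm (between the bodies, 14.2 cm < r < 47.7 cm).
The shell at 47.7 cm lies outside the Gaussian surface, so Q_enc = -11.3 μC = -1.13×10^-5 C.
Gauss's law: E·4πr² = Q_enc/ε₀.
E = k|Q_enc|/r² = (8.99×10^9)(1.13×10^-5)/(0.358)² = 7.93e5 N/C.

E ≈ 7.93×10^5 V/m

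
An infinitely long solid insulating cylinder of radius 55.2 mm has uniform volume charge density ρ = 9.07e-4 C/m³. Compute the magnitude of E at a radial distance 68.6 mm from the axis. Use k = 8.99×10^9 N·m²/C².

|E| ≈ 2.28×10^6 N/C

Coaxial Gaussian cylinder, radius r = 68.6 mm, length L (r > 55.2 mm, full cross-section enclosed).
λ_enc = ρ·πR² = (9.07×10^-4)π(0.0552)² = 8.682×10^-6 C/m.
By Gauss's law (flux through the curved wall only), E·2πrL = λ_enc L/ε₀.
E = 2k|λ_enc|/r = 2(8.99×10^9)(8.682e-6)/(0.0686) = 2.28×10^6 N/C.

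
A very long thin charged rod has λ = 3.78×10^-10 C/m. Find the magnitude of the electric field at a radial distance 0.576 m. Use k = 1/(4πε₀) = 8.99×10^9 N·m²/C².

By cylindrical symmetry E is radial; use a coaxial Gaussian cylinder of radius 0.576 m and length L.
Q_enc = λL, so λ_enc = 3.78×10^-10 C/m.
Since E is radial and uniform over the curved surface, Φ = E·2πrL = Q_enc/ε₀ = λ_enc L/ε₀.
E = 2k|λ_enc|/r = 2(8.99×10^9)(3.78×10^-10)/(0.576) = 11.8 N/C.

E = 11.8 N/C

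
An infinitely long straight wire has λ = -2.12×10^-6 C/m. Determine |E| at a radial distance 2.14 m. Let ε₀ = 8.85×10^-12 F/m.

E ≈ 1.78e4 N/C

By cylindrical symmetry E is radial; use a coaxial Gaussian cylinder of radius 2.14 m and length L.
Q_enc = λL, so λ_enc = -2.12×10^-6 C/m.
Applying ∮E·dA = Q_enc/ε₀ with the end caps contributing no flux:
E = |λ_enc|/(2πε₀r) = (2.12e-6)/(2π·8.85×10^-12·2.14) = 1.78×10^4 N/C.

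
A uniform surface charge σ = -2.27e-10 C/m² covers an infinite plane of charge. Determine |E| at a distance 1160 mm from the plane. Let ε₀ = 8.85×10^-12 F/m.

The symmetry is planar: E is normal to the sheet and the same magnitude on both sides. Take a pillbox straddling the sheet with end-cap area A.
Flux Φ = 2EA and Q_enc = σA, so 2EA = σA/ε₀ ⇒ E = |σ|/(2ε₀), independent of distance.
E = |σ|/(2ε₀) = (2.27e-10)/(2·8.85×10^-12) = 12.8 N/C.

E ≈ 12.8 N/C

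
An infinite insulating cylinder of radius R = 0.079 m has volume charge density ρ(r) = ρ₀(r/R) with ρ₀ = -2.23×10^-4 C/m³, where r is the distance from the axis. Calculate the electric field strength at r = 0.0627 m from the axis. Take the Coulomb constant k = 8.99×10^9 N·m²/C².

Take a coaxial cylindrical Gaussian surface of radius r = 0.0627 m and length L (r < R).
λ_enc = ∫₀^r ρ(r')·2πr' dr' = (2πρ₀/R)·r^3/3 = -1.457e-6 C/m.
Since E is radial and uniform over the curved surface, Φ = E·2πrL = Q_enc/ε₀ = λ_enc L/ε₀.
E = 2k|λ_enc|/r = 2(8.99×10^9)(1.457×10^-6)/(0.0627) = 4.18×10^5 N/C.

|E| = 4.18×10^5 N/C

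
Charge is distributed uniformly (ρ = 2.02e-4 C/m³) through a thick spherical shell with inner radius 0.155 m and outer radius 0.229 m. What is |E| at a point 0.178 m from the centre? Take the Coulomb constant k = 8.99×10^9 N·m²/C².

Use a concentric Gaussian sphere at r = 0.178 m (within the shell material, 0.155 m < r < 0.229 m).
Only the shell between 0.155 m and r is enclosed: Q_enc = ρ·(4π/3)(r³ − a³) = (2.02×10^-4)·(4π/3)·((0.178)³ − (0.155)³) = 1.621e-6 C.
Applying ∮E·dA = Q_enc/ε₀ with Φ = E(4πr²):
E = k|Q_enc|/r² = (8.99×10^9)(1.621×10^-6)/(0.178)² = 4.60×10^5 N/C.

4.60×10^5 N/C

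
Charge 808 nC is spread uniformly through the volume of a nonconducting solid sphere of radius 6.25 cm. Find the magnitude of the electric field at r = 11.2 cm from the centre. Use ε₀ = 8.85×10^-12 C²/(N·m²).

E ≈ 5.79×10^5 N/C

By spherical symmetry E is radial; choose a Gaussian sphere of radius r = 11.2 cm (r > R, so the entire charge is enclosed).
Q_enc = 808 nC = 8.08e-7 C.
Gauss's law: E·4πr² = Q_enc/ε₀.
E = |Q_enc|/(4πε₀r²) = (8.08e-7)/(4π·8.85×10^-12·(0.112)²) = 5.79×10^5 N/C.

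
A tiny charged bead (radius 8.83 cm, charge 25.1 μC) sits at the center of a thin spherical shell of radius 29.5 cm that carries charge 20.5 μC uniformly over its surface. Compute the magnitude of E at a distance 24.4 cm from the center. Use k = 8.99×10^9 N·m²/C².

Use a concentric Gaussian sphere at r = 24.4 cm (between the bodies, 8.83 cm < r < 29.5 cm).
The shell at 29.5 cm lies outside the Gaussian surface, so Q_enc = 25.1 μC = 2.51×10^-5 C.
Gauss's law: E·4πr² = Q_enc/ε₀.
E = k|Q_enc|/r² = (8.99×10^9)(2.51e-5)/(0.244)² = 3.79e6 N/C.

E ≈ 3.79×10^6 N/C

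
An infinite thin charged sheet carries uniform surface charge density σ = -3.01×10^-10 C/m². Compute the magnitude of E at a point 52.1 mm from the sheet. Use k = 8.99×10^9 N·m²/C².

By planar symmetry E is perpendicular to the sheet and uniform; use a Gaussian pillbox with flat faces of area A on each side of the sheet.
Flux Φ = 2EA and Q_enc = σA, so 2EA = σA/ε₀ ⇒ E = |σ|/(2ε₀), independent of distance.
E = 2πk|σ| = 2π(8.99×10^9)(3.01×10^-10) = 17 N/C.

17 N/C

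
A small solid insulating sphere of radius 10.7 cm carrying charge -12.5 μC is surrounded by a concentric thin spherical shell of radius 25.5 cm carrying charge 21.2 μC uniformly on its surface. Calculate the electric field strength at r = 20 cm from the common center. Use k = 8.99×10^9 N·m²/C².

|E| = 2.81e6 N/C

Symmetry ⇒ E = E(r) r̂. Gaussian sphere of radius r = 20 cm (between the bodies, 10.7 cm < r < 25.5 cm).
Only the inner charge is enclosed; the outer shell contributes nothing inside itself. Q_enc = -12.5 μC = -1.25×10^-5 C.
Gauss's law: E·4πr² = Q_enc/ε₀.
E = k|Q_enc|/r² = (8.99×10^9)(1.25×10^-5)/(0.2)² = 2.81e6 N/C.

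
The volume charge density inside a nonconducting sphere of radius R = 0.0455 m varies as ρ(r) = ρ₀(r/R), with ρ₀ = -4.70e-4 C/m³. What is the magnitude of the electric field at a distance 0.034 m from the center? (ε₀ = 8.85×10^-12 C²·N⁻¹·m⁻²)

E = 3.37e5 N/C

Use a concentric Gaussian sphere at r = 0.034 m (r < R).
Integrate the density: Q_enc = 4π ∫₀^r ρ₀(r'/R)^1 r'² dr' = 4πρ₀ r^4/(4·R) = -4.337×10^-8 C.
Applying ∮E·dA = Q_enc/ε₀ with Φ = E(4πr²):
E = |Q_enc|/(4πε₀r²) = (4.337e-8)/(4π·8.85×10^-12·(0.034)²) = 3.37×10^5 N/C.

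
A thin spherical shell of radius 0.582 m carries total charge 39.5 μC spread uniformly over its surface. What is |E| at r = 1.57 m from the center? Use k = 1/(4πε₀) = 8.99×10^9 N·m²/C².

Take a concentric spherical Gaussian surface of radius r = 1.57 m (r > 0.582 m).
The entire shell is enclosed: Q_enc = 3.95×10^-5 C.
By Gauss's law, ∮E·dA = E·4πr² = Q_enc/ε₀.
E = k|Q_enc|/r² = (8.99×10^9)(3.95×10^-5)/(1.57)² = 1.44e5 N/C.

|E| = 1.44×10^5 N/C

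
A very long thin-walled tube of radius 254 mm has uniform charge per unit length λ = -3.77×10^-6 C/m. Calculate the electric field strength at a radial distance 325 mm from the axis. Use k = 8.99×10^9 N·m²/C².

E = 2.09e5 N/C

Take a coaxial cylindrical Gaussian surface of radius r = 325 mm and length L (r > 254 mm).
The full line charge is enclosed: λ_enc = -3.77e-6 C/m.
Gauss's law: E·2πrL = λ_enc L/ε₀.
E = 2k|λ_enc|/r = 2(8.99×10^9)(3.77×10^-6)/(0.325) = 2.09e5 N/C.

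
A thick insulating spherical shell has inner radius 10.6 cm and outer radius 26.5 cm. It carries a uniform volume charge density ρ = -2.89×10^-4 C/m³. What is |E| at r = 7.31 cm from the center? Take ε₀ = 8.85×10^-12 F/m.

E = 0

Symmetry ⇒ E = E(r) r̂. Gaussian sphere of radius r = 7.31 cm (r < 10.6 cm, inside the empty cavity).
Q_enc = 0 (all charge lies at larger r); Gauss's law gives E = 0.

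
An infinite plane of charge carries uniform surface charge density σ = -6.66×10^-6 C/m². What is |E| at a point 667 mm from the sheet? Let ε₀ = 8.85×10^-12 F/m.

By planar symmetry E is perpendicular to the sheet and uniform; use a Gaussian pillbox with flat faces of area A on each side of the sheet.
Flux Φ = 2EA and Q_enc = σA, so 2EA = σA/ε₀ ⇒ E = |σ|/(2ε₀), independent of distance.
E = |σ|/(2ε₀) = (6.66×10^-6)/(2·8.85×10^-12) = 3.76×10^5 N/C.

|E| ≈ 3.76×10^5 N/C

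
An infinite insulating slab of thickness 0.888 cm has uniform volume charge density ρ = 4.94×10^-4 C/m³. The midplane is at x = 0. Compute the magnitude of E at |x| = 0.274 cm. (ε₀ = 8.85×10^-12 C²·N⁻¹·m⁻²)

|E| ≈ 1.53e5 V/m

By symmetry E is perpendicular to the slab. A Gaussian pillbox from −0.274 cm to +0.274 cm (face area A) lies entirely within the slab.
Q_enc = ρ·(2x)·A and flux = 2EA, so 2EA = 2ρxA/ε₀ ⇒ E = |ρ|x/ε₀.
E = (4.94×10^-4)(0.00274)/(8.85×10^-12) = 1.53×10^5 N/C.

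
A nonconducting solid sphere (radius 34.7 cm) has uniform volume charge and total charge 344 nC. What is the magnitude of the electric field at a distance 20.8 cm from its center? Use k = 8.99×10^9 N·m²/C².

Use a concentric Gaussian sphere at r = 20.8 cm (r < R).
Only the charge within r is enclosed: Q_enc = Q·(r/R)³ = (344 nC)·(20.8 cm/34.7 cm)³ = 7.409×10^-8 C.
Applying ∮E·dA = Q_enc/ε₀ with Φ = E(4πr²):
E = k|Q_enc|/r² = (8.99×10^9)(7.409×10^-8)/(0.208)² = 1.54×10^4 N/C.

|E| = 1.54e4 V/m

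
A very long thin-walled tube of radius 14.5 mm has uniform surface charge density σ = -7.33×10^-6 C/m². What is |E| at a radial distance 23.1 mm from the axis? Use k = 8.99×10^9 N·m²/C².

Take a coaxial cylindrical Gaussian surface of radius r = 23.1 mm and length L (r > 14.5 mm).
The whole shell is enclosed: λ_enc = σ·2πR = (-7.33×10^-6)·2π·(0.0145) = -6.678e-7 C/m.
Gauss's law: E·2πrL = λ_enc L/ε₀.
E = 2k|λ_enc|/r = 2(8.99×10^9)(6.678×10^-7)/(0.0231) = 5.20×10^5 N/C.

5.20×10^5 V/m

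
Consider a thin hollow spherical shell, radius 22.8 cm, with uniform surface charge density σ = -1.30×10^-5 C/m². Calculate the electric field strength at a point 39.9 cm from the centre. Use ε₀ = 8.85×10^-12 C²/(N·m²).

Take a concentric spherical Gaussian surface of radius r = 39.9 cm (r > 22.8 cm).
The entire shell is enclosed: Q_enc = σ·4πR² = (-1.30e-5)·4π·(0.228)² = -8.492×10^-6 C.
Since E is radial and uniform over the Gaussian sphere, Φ = E·4πr² = Q_enc/ε₀.
E = |Q_enc|/(4πε₀r²) = (8.492×10^-6)/(4π·8.85×10^-12·(0.399)²) = 4.80e5 N/C.

E = 4.80e5 N/C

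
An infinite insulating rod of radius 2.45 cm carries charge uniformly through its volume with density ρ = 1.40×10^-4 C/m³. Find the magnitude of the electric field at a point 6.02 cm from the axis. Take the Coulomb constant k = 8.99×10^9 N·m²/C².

|E| ≈ 7.89×10^4 N/C

Choose a coaxial cylinder of radius r = 6.02 cm (arbitrary length L) as the Gaussian surface (r > 2.45 cm, full cross-section enclosed).
λ_enc = ρ·πR² = (1.40×10^-4)π(0.0245)² = 2.64e-7 C/m.
Applying ∮E·dA = Q_enc/ε₀ with the end caps contributing no flux:
E = 2k|λ_enc|/r = 2(8.99×10^9)(2.64e-7)/(0.0602) = 7.89×10^4 N/C.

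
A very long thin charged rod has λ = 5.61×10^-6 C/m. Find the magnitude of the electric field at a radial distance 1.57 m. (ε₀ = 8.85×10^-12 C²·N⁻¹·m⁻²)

Choose a coaxial cylinder of radius r = 1.57 m (arbitrary length L) as the Gaussian surface.
Q_enc = λL, so λ_enc = 5.61×10^-6 C/m.
Since E is radial and uniform over the curved surface, Φ = E·2πrL = Q_enc/ε₀ = λ_enc L/ε₀.
E = |λ_enc|/(2πε₀r) = (5.61×10^-6)/(2π·8.85×10^-12·1.57) = 6.43×10^4 N/C.

|E| = 6.43e4 N/C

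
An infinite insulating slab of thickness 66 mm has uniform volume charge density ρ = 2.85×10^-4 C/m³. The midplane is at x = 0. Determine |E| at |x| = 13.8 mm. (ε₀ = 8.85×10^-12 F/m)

By symmetry E is perpendicular to the slab. A Gaussian pillbox from −13.8 mm to +13.8 mm (face area A) lies entirely within the slab.
Q_enc = ρ·(2x)·A and flux = 2EA, so 2EA = 2ρxA/ε₀ ⇒ E = |ρ|x/ε₀.
E = (2.85×10^-4)(0.0138)/(8.85×10^-12) = 4.44e5 N/C.

4.44×10^5 V/m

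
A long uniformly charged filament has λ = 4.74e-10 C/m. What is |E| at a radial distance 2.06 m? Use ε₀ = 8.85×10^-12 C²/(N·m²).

Coaxial Gaussian cylinder, radius r = 2.06 m, length L.
Q_enc = λL, so λ_enc = 4.74×10^-10 C/m.
Applying ∮E·dA = Q_enc/ε₀ with the end caps contributing no flux:
E = |λ_enc|/(2πε₀r) = (4.74×10^-10)/(2π·8.85×10^-12·2.06) = 4.14 N/C.

E = 4.14 N/C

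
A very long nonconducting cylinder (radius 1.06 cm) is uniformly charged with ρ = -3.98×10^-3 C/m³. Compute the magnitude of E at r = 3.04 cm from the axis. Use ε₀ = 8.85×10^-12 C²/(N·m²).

|E| = 8.31×10^5 N/C

By cylindrical symmetry E is radial; use a coaxial Gaussian cylinder of radius 3.04 cm and length L (r > 1.06 cm, full cross-section enclosed).
λ_enc = ρ·πR² = (-3.98e-3)π(0.0106)² = -1.405×10^-6 C/m.
Since E is radial and uniform over the curved surface, Φ = E·2πrL = Q_enc/ε₀ = λ_enc L/ε₀.
E = |λ_enc|/(2πε₀r) = (1.405×10^-6)/(2π·8.85×10^-12·0.0304) = 8.31×10^5 N/C.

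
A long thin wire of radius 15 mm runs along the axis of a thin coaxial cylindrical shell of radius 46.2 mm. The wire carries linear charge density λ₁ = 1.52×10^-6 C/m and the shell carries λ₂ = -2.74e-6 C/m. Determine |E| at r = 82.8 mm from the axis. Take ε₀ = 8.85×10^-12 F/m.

2.65×10^5 N/C

Coaxial Gaussian cylinder, radius r = 82.8 mm, length L (r > 46.2 mm, enclosing both).
λ_enc = λ₁ + λ₂ = (1.52e-6) + (-2.74×10^-6) = -1.22×10^-6 C/m.
Gauss's law: E·2πrL = λ_enc L/ε₀.
E = |λ_enc|/(2πε₀r) = (1.22×10^-6)/(2π·8.85×10^-12·0.0828) = 2.65×10^5 N/C.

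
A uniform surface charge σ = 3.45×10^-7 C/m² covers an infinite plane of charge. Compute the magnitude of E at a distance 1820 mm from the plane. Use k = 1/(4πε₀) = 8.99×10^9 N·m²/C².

Choose a cylindrical pillbox piercing the sheet, end faces (area A) parallel to it.
Flux Φ = 2EA and Q_enc = σA, so 2EA = σA/ε₀ ⇒ E = |σ|/(2ε₀), independent of distance.
E = 2πk|σ| = 2π(8.99×10^9)(3.45×10^-7) = 1.95e4 N/C.

1.95×10^4 V/m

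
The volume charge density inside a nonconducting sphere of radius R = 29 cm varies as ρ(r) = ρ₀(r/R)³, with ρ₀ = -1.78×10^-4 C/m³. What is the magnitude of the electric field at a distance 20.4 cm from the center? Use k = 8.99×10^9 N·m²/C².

2.38e5 N/C

By spherical symmetry E is radial; choose a Gaussian sphere of radius r = 20.4 cm (r < R).
Q_enc = ∫₀^r ρ(r')·4πr'² dr' = (4πρ₀/R³) ∫₀^r r'^5 dr' = 4πρ₀ r^6/(6·R³) = -1.102e-6 C.
Applying ∮E·dA = Q_enc/ε₀ with Φ = E(4πr²):
E = k|Q_enc|/r² = (8.99×10^9)(1.102×10^-6)/(0.204)² = 2.38e5 N/C.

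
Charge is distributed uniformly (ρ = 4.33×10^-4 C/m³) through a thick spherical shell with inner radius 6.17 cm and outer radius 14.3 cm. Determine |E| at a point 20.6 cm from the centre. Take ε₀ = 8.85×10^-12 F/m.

E = 1.03×10^6 N/C

Symmetry ⇒ E = E(r) r̂. Gaussian sphere of radius r = 20.6 cm (r > 14.3 cm, enclosing the whole shell).
Q_enc = ρ·(4π/3)(b³ − a³) = (4.33×10^-4)·(4π/3)·((0.143)³ − (0.0617)³) = 4.878×10^-6 C.
Gauss's law: E·4πr² = Q_enc/ε₀.
E = |Q_enc|/(4πε₀r²) = (4.878×10^-6)/(4π·8.85×10^-12·(0.206)²) = 1.03×10^6 N/C.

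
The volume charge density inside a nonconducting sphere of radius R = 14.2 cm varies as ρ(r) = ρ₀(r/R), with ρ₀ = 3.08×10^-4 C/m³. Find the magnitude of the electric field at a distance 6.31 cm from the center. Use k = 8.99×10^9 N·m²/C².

Symmetry ⇒ E = E(r) r̂. Gaussian sphere of radius r = 6.31 cm (r < R).
Q_enc = ∫₀^r ρ(r')·4πr'² dr' = (4πρ₀/R) ∫₀^r r'^3 dr' = 4πρ₀ r^4/(4·R) = 1.08×10^-7 C.
Since E is radial and uniform over the Gaussian sphere, Φ = E·4πr² = Q_enc/ε₀.
E = k|Q_enc|/r² = (8.99×10^9)(1.08×10^-7)/(0.0631)² = 2.44×10^5 N/C.

2.44e5 N/C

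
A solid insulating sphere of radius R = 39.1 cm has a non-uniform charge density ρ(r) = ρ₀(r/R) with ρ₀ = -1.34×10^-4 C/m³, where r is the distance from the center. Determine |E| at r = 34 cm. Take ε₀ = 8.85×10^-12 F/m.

Use a concentric Gaussian sphere at r = 34 cm (r < R).
Q_enc = ∫₀^r ρ(r')·4πr'² dr' = (4πρ₀/R) ∫₀^r r'^3 dr' = 4πρ₀ r^4/(4·R) = -1.439e-5 C.
Since E is radial and uniform over the Gaussian sphere, Φ = E·4πr² = Q_enc/ε₀.
E = |Q_enc|/(4πε₀r²) = (1.439×10^-5)/(4π·8.85×10^-12·(0.34)²) = 1.12×10^6 N/C.

|E| ≈ 1.12×10^6 N/C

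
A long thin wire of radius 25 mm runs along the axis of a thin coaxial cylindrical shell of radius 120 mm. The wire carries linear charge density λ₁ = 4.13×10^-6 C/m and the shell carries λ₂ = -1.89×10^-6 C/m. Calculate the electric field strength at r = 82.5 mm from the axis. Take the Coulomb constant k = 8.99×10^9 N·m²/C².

E ≈ 9.00×10^5 N/C

Take a coaxial cylindrical Gaussian surface of radius r = 82.5 mm and length L (between the conductors, 25 mm < r < 120 mm).
The shell at 120 mm lies outside the Gaussian surface, so λ_enc = λ₁ = 4.13e-6 C/m.
Applying ∮E·dA = Q_enc/ε₀ with the end caps contributing no flux:
E = 2k|λ_enc|/r = 2(8.99×10^9)(4.13e-6)/(0.0825) = 9.00×10^5 N/C.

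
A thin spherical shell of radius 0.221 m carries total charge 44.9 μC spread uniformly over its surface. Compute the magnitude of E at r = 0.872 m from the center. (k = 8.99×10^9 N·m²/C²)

E ≈ 5.31e5 N/C

Take a concentric spherical Gaussian surface of radius r = 0.872 m (r > 0.221 m).
The entire shell is enclosed: Q_enc = 4.49×10^-5 C.
Gauss's law: E·4πr² = Q_enc/ε₀.
E = k|Q_enc|/r² = (8.99×10^9)(4.49×10^-5)/(0.872)² = 5.31×10^5 N/C.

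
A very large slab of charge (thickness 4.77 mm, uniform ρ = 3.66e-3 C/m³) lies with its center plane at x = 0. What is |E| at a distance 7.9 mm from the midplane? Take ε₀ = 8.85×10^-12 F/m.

The point |x| = 7.9 mm lies outside the slab (half-thickness 0.002385 m). A symmetric pillbox spanning the full slab encloses Q_enc = ρ·d·A.
Flux = 2EA ⇒ E = |ρ|d/(2ε₀), independent of distance outside.
E = (3.66×10^-3)(0.00477)/(2·8.85×10^-12) = 9.86×10^5 N/C.

|E| = 9.86e5 V/m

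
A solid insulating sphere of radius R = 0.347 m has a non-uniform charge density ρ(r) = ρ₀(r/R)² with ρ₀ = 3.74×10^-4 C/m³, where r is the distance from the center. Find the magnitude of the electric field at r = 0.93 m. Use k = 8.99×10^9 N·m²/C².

Symmetry ⇒ E = E(r) r̂. Gaussian sphere of radius r = 0.93 m (r > R, all charge enclosed).
Q_enc = 4π ∫₀^R ρ₀(r'/R)^2 r'² dr' = 4πρ₀R³/5 = 3.927×10^-5 C.
Since E is radial and uniform over the Gaussian sphere, Φ = E·4πr² = Q_enc/ε₀.
E = k|Q_enc|/r² = (8.99×10^9)(3.927e-5)/(0.93)² = 4.08e5 N/C.

|E| ≈ 4.08e5 N/C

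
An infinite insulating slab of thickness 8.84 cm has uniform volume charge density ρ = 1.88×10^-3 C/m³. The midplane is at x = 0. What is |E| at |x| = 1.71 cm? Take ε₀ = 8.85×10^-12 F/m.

By symmetry E is perpendicular to the slab. A Gaussian pillbox from −1.71 cm to +1.71 cm (face area A) lies entirely within the slab.
Q_enc = ρ·(2x)·A and flux = 2EA, so 2EA = 2ρxA/ε₀ ⇒ E = |ρ|x/ε₀.
E = (1.88e-3)(0.0171)/(8.85×10^-12) = 3.63e6 N/C.

E ≈ 3.63×10^6 N/C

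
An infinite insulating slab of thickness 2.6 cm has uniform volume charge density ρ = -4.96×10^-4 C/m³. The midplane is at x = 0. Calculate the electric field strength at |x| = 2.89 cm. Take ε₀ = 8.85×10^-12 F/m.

The point |x| = 2.89 cm lies outside the slab (half-thickness 0.013 m). A symmetric pillbox spanning the full slab encloses Q_enc = ρ·d·A.
Flux = 2EA ⇒ E = |ρ|d/(2ε₀), independent of distance outside.
E = (4.96×10^-4)(0.026)/(2·8.85×10^-12) = 7.29×10^5 N/C.

E = 7.29e5 N/C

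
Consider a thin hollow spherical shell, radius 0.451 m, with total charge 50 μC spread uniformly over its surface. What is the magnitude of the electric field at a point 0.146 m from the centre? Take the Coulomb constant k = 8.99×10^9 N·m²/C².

Symmetry ⇒ E = E(r) r̂. Gaussian sphere of radius r = 0.146 m (inside the shell, r < 0.451 m).
No charge lies within this surface, so Q_enc = 0 and Gauss's law gives E·4πr² = 0 ⇒ E = 0.

|E| = 0 N/C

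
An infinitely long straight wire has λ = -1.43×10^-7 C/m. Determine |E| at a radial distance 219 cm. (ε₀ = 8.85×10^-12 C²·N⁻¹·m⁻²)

E ≈ 1.17×10^3 N/C

By cylindrical symmetry E is radial; use a coaxial Gaussian cylinder of radius 219 cm and length L.
Q_enc = λL, so λ_enc = -1.43×10^-7 C/m.
By Gauss's law (flux through the curved wall only), E·2πrL = λ_enc L/ε₀.
E = |λ_enc|/(2πε₀r) = (1.43×10^-7)/(2π·8.85×10^-12·2.19) = 1.17×10^3 N/C.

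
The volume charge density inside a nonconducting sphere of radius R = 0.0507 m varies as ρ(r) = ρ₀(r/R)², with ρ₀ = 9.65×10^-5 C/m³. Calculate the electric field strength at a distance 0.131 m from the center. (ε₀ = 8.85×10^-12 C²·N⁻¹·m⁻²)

Symmetry ⇒ E = E(r) r̂. Gaussian sphere of radius r = 0.131 m (r > R, all charge enclosed).
Q_enc = 4π ∫₀^R ρ₀(r'/R)^2 r'² dr' = 4πρ₀R³/5 = 3.161×10^-8 C.
Since E is radial and uniform over the Gaussian sphere, Φ = E·4πr² = Q_enc/ε₀.
E = |Q_enc|/(4πε₀r²) = (3.161×10^-8)/(4π·8.85×10^-12·(0.131)²) = 1.66×10^4 N/C.

|E| ≈ 1.66×10^4 N/C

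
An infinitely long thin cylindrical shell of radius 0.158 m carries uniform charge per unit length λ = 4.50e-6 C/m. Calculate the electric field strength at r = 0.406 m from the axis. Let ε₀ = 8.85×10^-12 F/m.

Take a coaxial cylindrical Gaussian surface of radius r = 0.406 m and length L (r > 0.158 m).
The full line charge is enclosed: λ_enc = 4.50e-6 C/m.
Applying ∮E·dA = Q_enc/ε₀ with the end caps contributing no flux:
E = |λ_enc|/(2πε₀r) = (4.50e-6)/(2π·8.85×10^-12·0.406) = 1.99e5 N/C.

|E| = 1.99×10^5 N/C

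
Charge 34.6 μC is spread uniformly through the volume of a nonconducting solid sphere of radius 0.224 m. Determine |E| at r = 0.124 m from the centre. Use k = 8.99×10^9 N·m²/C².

3.43×10^6 N/C

Take a concentric spherical Gaussian surface of radius r = 0.124 m (r < R).
For a uniform sphere the enclosed fraction is (r/R)³, so Q_enc = (34.6 μC)(0.124/0.224)³ = 5.869×10^-6 C.
By Gauss's law, ∮E·dA = E·4πr² = Q_enc/ε₀.
E = k|Q_enc|/r² = (8.99×10^9)(5.869×10^-6)/(0.124)² = 3.43e6 N/C.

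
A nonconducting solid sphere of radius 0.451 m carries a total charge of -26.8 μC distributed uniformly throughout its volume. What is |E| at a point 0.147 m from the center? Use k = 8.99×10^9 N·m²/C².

Symmetry ⇒ E = E(r) r̂. Gaussian sphere of radius r = 0.147 m (r < R).
Only the charge within r is enclosed: Q_enc = Q·(r/R)³ = (-26.8 μC)·(0.147 m/0.451 m)³ = -9.28×10^-7 C.
Gauss's law: E·4πr² = Q_enc/ε₀.
E = k|Q_enc|/r² = (8.99×10^9)(9.28e-7)/(0.147)² = 3.86e5 N/C.

3.86×10^5 N/C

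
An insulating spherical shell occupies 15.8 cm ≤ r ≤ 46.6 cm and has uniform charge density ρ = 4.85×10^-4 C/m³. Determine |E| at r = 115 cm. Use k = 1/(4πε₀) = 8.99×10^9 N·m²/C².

Take a concentric spherical Gaussian surface of radius r = 115 cm (r > 46.6 cm, enclosing the whole shell).
Q_enc = ρ·(4π/3)(b³ − a³) = (4.85×10^-4)·(4π/3)·((0.466)³ − (0.158)³) = 1.976e-4 C.
Applying ∮E·dA = Q_enc/ε₀ with Φ = E(4πr²):
E = k|Q_enc|/r² = (8.99×10^9)(1.976e-4)/(1.15)² = 1.34×10^6 N/C.

1.34×10^6 N/C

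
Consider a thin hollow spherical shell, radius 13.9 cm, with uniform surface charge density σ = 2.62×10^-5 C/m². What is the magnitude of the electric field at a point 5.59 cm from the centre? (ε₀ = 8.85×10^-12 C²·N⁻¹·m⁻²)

E = 0 (no enclosed charge)

Symmetry ⇒ E = E(r) r̂. Gaussian sphere of radius r = 5.59 cm (inside the shell, r < 13.9 cm).
No charge lies within this surface, so Q_enc = 0 and Gauss's law gives E·4πr² = 0 ⇒ E = 0.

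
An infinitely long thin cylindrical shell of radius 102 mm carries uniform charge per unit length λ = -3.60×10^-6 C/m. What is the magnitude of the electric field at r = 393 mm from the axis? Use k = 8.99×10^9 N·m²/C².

By cylindrical symmetry E is radial; use a coaxial Gaussian cylinder of radius 393 mm and length L (r > 102 mm).
The full line charge is enclosed: λ_enc = -3.60×10^-6 C/m.
Applying ∮E·dA = Q_enc/ε₀ with the end caps contributing no flux:
E = 2k|λ_enc|/r = 2(8.99×10^9)(3.60×10^-6)/(0.393) = 1.65e5 N/C.

|E| = 1.65×10^5 V/m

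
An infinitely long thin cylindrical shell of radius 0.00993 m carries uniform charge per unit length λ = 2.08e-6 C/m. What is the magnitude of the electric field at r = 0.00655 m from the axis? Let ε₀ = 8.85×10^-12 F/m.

|E| = 0 N/C

Coaxial Gaussian cylinder, radius r = 0.00655 m, length L (r < 0.00993 m, inside the shell).
No charge is enclosed, so Gauss's law gives E·2πrL = 0 ⇒ E = 0.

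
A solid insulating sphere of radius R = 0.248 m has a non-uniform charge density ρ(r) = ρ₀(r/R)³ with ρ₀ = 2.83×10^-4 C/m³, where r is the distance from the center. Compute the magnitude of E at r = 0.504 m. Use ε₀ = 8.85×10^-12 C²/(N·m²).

E ≈ 3.20×10^5 N/C

Use a concentric Gaussian sphere at r = 0.504 m (r > R, all charge enclosed).
Q_enc = 4π ∫₀^R ρ₀(r'/R)^3 r'² dr' = 4πρ₀R³/6 = 9.041e-6 C.
By Gauss's law, ∮E·dA = E·4πr² = Q_enc/ε₀.
E = |Q_enc|/(4πε₀r²) = (9.041×10^-6)/(4π·8.85×10^-12·(0.504)²) = 3.20×10^5 N/C.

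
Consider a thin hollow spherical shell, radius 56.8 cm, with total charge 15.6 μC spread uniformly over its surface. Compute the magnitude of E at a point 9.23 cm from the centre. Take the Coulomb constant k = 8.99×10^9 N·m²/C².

E = 0

Use a concentric Gaussian sphere at r = 9.23 cm (inside the shell, r < 56.8 cm).
All the charge is outside the Gaussian surface: Q_enc = 0, hence E = 0 everywhere inside the shell.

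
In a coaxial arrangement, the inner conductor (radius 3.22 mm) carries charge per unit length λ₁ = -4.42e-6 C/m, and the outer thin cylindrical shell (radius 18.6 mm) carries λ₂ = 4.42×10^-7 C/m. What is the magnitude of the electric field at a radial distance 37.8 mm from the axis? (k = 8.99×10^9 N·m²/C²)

By cylindrical symmetry E is radial; use a coaxial Gaussian cylinder of radius 37.8 mm and length L (r > 18.6 mm, enclosing both).
λ_enc = λ₁ + λ₂ = (-4.42×10^-6) + (4.42×10^-7) = -3.978×10^-6 C/m.
Applying ∮E·dA = Q_enc/ε₀ with the end caps contributing no flux:
E = 2k|λ_enc|/r = 2(8.99×10^9)(3.978×10^-6)/(0.0378) = 1.89×10^6 N/C.

E = 1.89×10^6 V/m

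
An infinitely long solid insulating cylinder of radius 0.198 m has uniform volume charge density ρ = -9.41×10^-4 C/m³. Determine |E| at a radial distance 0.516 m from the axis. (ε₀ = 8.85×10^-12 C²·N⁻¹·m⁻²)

E = 4.04e6 N/C

By cylindrical symmetry E is radial; use a coaxial Gaussian cylinder of radius 0.516 m and length L (r > 0.198 m, full cross-section enclosed).
λ_enc = ρ·πR² = (-9.41e-4)π(0.198)² = -1.159×10^-4 C/m.
Applying ∮E·dA = Q_enc/ε₀ with the end caps contributing no flux:
E = |λ_enc|/(2πε₀r) = (1.159×10^-4)/(2π·8.85×10^-12·0.516) = 4.04×10^6 N/C.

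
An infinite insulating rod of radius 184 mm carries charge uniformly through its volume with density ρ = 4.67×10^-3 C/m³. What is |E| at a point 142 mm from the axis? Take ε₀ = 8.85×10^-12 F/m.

Coaxial Gaussian cylinder, radius r = 142 mm, length L (r < R).
Enclosed charge per unit length: λ_enc = ρ·πr² = (4.67e-3)π(0.142)² = 2.958×10^-4 C/m.
Applying ∮E·dA = Q_enc/ε₀ with the end caps contributing no flux:
E = |λ_enc|/(2πε₀r) = (2.958e-4)/(2π·8.85×10^-12·0.142) = 3.75×10^7 N/C.

|E| = 3.75×10^7 N/C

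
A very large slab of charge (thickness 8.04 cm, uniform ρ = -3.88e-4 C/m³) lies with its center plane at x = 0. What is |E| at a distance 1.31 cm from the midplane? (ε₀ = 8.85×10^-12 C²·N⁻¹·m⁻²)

|E| = 5.74×10^5 V/m

By symmetry E is perpendicular to the slab. A Gaussian pillbox from −1.31 cm to +1.31 cm (face area A) lies entirely within the slab.
Q_enc = ρ·(2x)·A and flux = 2EA, so 2EA = 2ρxA/ε₀ ⇒ E = |ρ|x/ε₀.
E = (3.88×10^-4)(0.0131)/(8.85×10^-12) = 5.74e5 N/C.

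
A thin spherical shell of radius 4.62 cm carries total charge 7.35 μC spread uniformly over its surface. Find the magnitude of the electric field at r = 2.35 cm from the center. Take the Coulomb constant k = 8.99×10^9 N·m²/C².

E = 0

Take a concentric spherical Gaussian surface of radius r = 2.35 cm (inside the shell, r < 4.62 cm).
No charge lies within this surface, so Q_enc = 0 and Gauss's law gives E·4πr² = 0 ⇒ E = 0.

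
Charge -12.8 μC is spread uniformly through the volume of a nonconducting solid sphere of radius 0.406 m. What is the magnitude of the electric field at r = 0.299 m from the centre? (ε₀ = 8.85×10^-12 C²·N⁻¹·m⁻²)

|E| = 5.14e5 N/C

Take a concentric spherical Gaussian surface of radius r = 0.299 m (r < R).
For a uniform sphere the enclosed fraction is (r/R)³, so Q_enc = (-12.8 μC)(0.299/0.406)³ = -5.113×10^-6 C.
Since E is radial and uniform over the Gaussian sphere, Φ = E·4πr² = Q_enc/ε₀.
E = |Q_enc|/(4πε₀r²) = (5.113e-6)/(4π·8.85×10^-12·(0.299)²) = 5.14×10^5 N/C.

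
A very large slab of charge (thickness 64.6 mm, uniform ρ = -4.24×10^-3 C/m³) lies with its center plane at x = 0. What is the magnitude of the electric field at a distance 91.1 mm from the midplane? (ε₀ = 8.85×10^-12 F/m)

The point |x| = 91.1 mm lies outside the slab (half-thickness 0.0323 m). A symmetric pillbox spanning the full slab encloses Q_enc = ρ·d·A.
Flux = 2EA ⇒ E = |ρ|d/(2ε₀), independent of distance outside.
E = (4.24×10^-3)(0.0646)/(2·8.85×10^-12) = 1.55e7 N/C.

E ≈ 1.55×10^7 N/C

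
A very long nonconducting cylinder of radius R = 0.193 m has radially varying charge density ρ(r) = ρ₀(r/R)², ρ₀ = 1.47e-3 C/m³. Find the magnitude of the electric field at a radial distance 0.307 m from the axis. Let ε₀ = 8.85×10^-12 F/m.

Coaxial Gaussian cylinder, radius r = 0.307 m, length L (r > R, full charge per length enclosed).
λ_enc = 2π ∫₀^R ρ₀(r'/R)^2 r' dr' = 2πρ₀R²/4 = 8.601×10^-5 C/m.
By Gauss's law (flux through the curved wall only), E·2πrL = λ_enc L/ε₀.
E = |λ_enc|/(2πε₀r) = (8.601e-5)/(2π·8.85×10^-12·0.307) = 5.04×10^6 N/C.

E ≈ 5.04×10^6 N/C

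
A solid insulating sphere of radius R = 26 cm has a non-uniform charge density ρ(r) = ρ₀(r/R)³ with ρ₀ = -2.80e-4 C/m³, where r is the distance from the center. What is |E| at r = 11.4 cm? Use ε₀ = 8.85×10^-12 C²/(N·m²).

By spherical symmetry E is radial; choose a Gaussian sphere of radius r = 11.4 cm (r < R).
Q_enc = ∫₀^r ρ(r')·4πr'² dr' = (4πρ₀/R³) ∫₀^r r'^5 dr' = 4πρ₀ r^6/(6·R³) = -7.324×10^-8 C.
Since E is radial and uniform over the Gaussian sphere, Φ = E·4πr² = Q_enc/ε₀.
E = |Q_enc|/(4πε₀r²) = (7.324×10^-8)/(4π·8.85×10^-12·(0.114)²) = 5.07e4 N/C.

|E| = 5.07×10^4 N/C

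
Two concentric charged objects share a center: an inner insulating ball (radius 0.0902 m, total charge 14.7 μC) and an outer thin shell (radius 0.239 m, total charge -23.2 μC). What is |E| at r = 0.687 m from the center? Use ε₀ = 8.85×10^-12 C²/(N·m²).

E ≈ 1.62e5 V/m

By spherical symmetry E is radial; choose a Gaussian sphere of radius r = 0.687 m (r > 0.239 m, enclosing both).
Q_enc = (14.7 μC) + (-23.2 μC) = -8.50×10^-6 C.
Applying ∮E·dA = Q_enc/ε₀ with Φ = E(4πr²):
E = |Q_enc|/(4πε₀r²) = (8.50×10^-6)/(4π·8.85×10^-12·(0.687)²) = 1.62×10^5 N/C.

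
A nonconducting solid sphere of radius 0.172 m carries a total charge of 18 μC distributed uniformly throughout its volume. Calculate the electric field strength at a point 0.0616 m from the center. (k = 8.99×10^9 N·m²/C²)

E ≈ 1.96×10^6 N/C

Use a concentric Gaussian sphere at r = 0.0616 m (r < R).
For a uniform sphere the enclosed fraction is (r/R)³, so Q_enc = (18 μC)(0.0616/0.172)³ = 8.269×10^-7 C.
Applying ∮E·dA = Q_enc/ε₀ with Φ = E(4πr²):
E = k|Q_enc|/r² = (8.99×10^9)(8.269×10^-7)/(0.0616)² = 1.96×10^6 N/C.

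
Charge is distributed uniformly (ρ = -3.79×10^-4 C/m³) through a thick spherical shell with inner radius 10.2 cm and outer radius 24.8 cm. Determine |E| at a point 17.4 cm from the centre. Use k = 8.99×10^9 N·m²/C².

|E| = 1.98×10^6 N/C

By spherical symmetry E is radial; choose a Gaussian sphere of radius r = 17.4 cm (within the shell material, 10.2 cm < r < 24.8 cm).
Enclosed charge is the volume from a to r: Q_enc = (4π/3)ρ(r³ − a³) = -6.679e-6 C.
Applying ∮E·dA = Q_enc/ε₀ with Φ = E(4πr²):
E = k|Q_enc|/r² = (8.99×10^9)(6.679e-6)/(0.174)² = 1.98×10^6 N/C.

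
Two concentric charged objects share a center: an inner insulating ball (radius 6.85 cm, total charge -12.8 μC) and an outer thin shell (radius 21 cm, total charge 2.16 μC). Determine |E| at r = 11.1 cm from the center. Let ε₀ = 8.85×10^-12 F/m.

Take a concentric spherical Gaussian surface of radius r = 11.1 cm (between the bodies, 6.85 cm < r < 21 cm).
The shell at 21 cm lies outside the Gaussian surface, so Q_enc = -12.8 μC = -1.28×10^-5 C.
Since E is radial and uniform over the Gaussian sphere, Φ = E·4πr² = Q_enc/ε₀.
E = |Q_enc|/(4πε₀r²) = (1.28×10^-5)/(4π·8.85×10^-12·(0.111)²) = 9.34×10^6 N/C.

E = 9.34×10^6 N/C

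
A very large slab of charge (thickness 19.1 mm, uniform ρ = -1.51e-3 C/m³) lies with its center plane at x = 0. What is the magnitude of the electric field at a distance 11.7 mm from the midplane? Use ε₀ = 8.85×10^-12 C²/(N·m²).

The point |x| = 11.7 mm lies outside the slab (half-thickness 0.00955 m). A symmetric pillbox spanning the full slab encloses Q_enc = ρ·d·A.
Flux = 2EA ⇒ E = |ρ|d/(2ε₀), independent of distance outside.
E = (1.51e-3)(0.0191)/(2·8.85×10^-12) = 1.63e6 N/C.

1.63e6 N/C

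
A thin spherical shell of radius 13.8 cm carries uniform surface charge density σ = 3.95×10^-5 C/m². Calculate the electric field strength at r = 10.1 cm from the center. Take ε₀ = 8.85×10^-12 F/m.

E = 0 (no enclosed charge)

Use a concentric Gaussian sphere at r = 10.1 cm (inside the shell, r < 13.8 cm).
All the charge is outside the Gaussian surface: Q_enc = 0, hence E = 0 everywhere inside the shell.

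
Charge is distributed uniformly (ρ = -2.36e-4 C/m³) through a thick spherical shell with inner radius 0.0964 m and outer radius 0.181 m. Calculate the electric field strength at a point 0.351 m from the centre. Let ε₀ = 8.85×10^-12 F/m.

Take a concentric spherical Gaussian surface of radius r = 0.351 m (r > 0.181 m, enclosing the whole shell).
Q_enc = ρ·(4π/3)(b³ − a³) = (-2.36×10^-4)·(4π/3)·((0.181)³ − (0.0964)³) = -4.976×10^-6 C.
Applying ∮E·dA = Q_enc/ε₀ with Φ = E(4πr²):
E = |Q_enc|/(4πε₀r²) = (4.976×10^-6)/(4π·8.85×10^-12·(0.351)²) = 3.63×10^5 N/C.

|E| ≈ 3.63e5 V/m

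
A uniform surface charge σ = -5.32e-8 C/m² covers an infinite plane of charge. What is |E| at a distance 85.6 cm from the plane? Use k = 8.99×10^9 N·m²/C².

By planar symmetry E is perpendicular to the sheet and uniform; use a Gaussian pillbox with flat faces of area A on each side of the sheet.
Only the two end caps contribute flux: Φ = 2EA. With Q_enc = σA, Gauss's law gives E = |σ|/(2ε₀).
E = 2πk|σ| = 2π(8.99×10^9)(5.32×10^-8) = 3.01×10^3 N/C.

|E| = 3.01×10^3 N/C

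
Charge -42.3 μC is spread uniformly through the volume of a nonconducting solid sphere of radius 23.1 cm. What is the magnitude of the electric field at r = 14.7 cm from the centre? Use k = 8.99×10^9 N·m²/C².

Use a concentric Gaussian sphere at r = 14.7 cm (r < R).
Only the charge within r is enclosed: Q_enc = Q·(r/R)³ = (-42.3 μC)·(14.7 cm/23.1 cm)³ = -1.09e-5 C.
By Gauss's law, ∮E·dA = E·4πr² = Q_enc/ε₀.
E = k|Q_enc|/r² = (8.99×10^9)(1.09e-5)/(0.147)² = 4.54×10^6 N/C.

|E| = 4.54×10^6 N/C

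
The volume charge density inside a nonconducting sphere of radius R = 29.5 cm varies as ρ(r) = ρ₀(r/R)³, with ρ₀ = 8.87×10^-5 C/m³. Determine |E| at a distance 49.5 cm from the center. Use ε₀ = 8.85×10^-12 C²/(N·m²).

E = 1.75e5 N/C

By spherical symmetry E is radial; choose a Gaussian sphere of radius r = 49.5 cm (r > R, all charge enclosed).
Q_enc = 4π ∫₀^R ρ₀(r'/R)^3 r'² dr' = 4πρ₀R³/6 = 4.769×10^-6 C.
Applying ∮E·dA = Q_enc/ε₀ with Φ = E(4πr²):
E = |Q_enc|/(4πε₀r²) = (4.769×10^-6)/(4π·8.85×10^-12·(0.495)²) = 1.75×10^5 N/C.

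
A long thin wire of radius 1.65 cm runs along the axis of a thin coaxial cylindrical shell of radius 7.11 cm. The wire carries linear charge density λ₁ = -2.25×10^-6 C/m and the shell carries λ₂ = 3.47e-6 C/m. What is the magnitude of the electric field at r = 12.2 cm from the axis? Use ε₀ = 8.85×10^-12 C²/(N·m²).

Coaxial Gaussian cylinder, radius r = 12.2 cm, length L (r > 7.11 cm, enclosing both).
λ_enc = λ₁ + λ₂ = (-2.25×10^-6) + (3.47×10^-6) = 1.22e-6 C/m.
Since E is radial and uniform over the curved surface, Φ = E·2πrL = Q_enc/ε₀ = λ_enc L/ε₀.
E = |λ_enc|/(2πε₀r) = (1.22×10^-6)/(2π·8.85×10^-12·0.122) = 1.80×10^5 N/C.

E ≈ 1.80e5 V/m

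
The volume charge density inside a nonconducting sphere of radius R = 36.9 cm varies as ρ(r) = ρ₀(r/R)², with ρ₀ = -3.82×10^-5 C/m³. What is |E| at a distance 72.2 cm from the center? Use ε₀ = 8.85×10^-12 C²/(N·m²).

E ≈ 8.32×10^4 V/m

Symmetry ⇒ E = E(r) r̂. Gaussian sphere of radius r = 72.2 cm (r > R, all charge enclosed).
Q_enc = 4π ∫₀^R ρ₀(r'/R)^2 r'² dr' = 4πρ₀R³/5 = -4.824×10^-6 C.
Applying ∮E·dA = Q_enc/ε₀ with Φ = E(4πr²):
E = |Q_enc|/(4πε₀r²) = (4.824e-6)/(4π·8.85×10^-12·(0.722)²) = 8.32e4 N/C.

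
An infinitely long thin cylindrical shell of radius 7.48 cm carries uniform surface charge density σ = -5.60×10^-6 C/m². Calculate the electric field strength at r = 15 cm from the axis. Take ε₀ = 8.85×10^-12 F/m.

E ≈ 3.16×10^5 N/C

Take a coaxial cylindrical Gaussian surface of radius r = 15 cm and length L (r > 7.48 cm).
The whole shell is enclosed: λ_enc = σ·2πR = (-5.60×10^-6)·2π·(0.0748) = -2.632×10^-6 C/m.
By Gauss's law (flux through the curved wall only), E·2πrL = λ_enc L/ε₀.
E = |λ_enc|/(2πε₀r) = (2.632e-6)/(2π·8.85×10^-12·0.15) = 3.16e5 N/C.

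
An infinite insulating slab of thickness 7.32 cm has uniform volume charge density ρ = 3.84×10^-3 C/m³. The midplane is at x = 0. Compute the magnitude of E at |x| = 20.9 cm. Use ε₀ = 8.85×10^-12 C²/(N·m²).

The point |x| = 20.9 cm lies outside the slab (half-thickness 0.0366 m). A symmetric pillbox spanning the full slab encloses Q_enc = ρ·d·A.
Flux = 2EA ⇒ E = |ρ|d/(2ε₀), independent of distance outside.
E = (3.84×10^-3)(0.0732)/(2·8.85×10^-12) = 1.59×10^7 N/C.

E = 1.59×10^7 N/C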